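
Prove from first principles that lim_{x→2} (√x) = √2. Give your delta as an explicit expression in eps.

delta = min(2, √2·eps)

Fix eps > 0. We want delta > 0 such that 0 < |x − 2| < delta implies |√x − √2| < eps.
Rationalise: √x − √2 = (x − 2)/(√x + √2), so |√x − √2| = |x − 2|/(√x + √2).
Restrict delta ≤ 2 so that |x − 2| < 2 forces x > 0, and then √x + √2 > √2.
Hence |√x − √2| < |x − 2|/√2, which is < eps once |x − 2| < √2·eps.
Take delta = min(2, √2·eps). If 0 < |x − 2| < delta then x > 0 and |√x − √2| < |x − 2|/√2 < eps.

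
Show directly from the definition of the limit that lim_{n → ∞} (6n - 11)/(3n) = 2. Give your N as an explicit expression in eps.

N = (11/3)/eps

Suppose eps > 0. For n ≥ 1, |(6n - 11)/(3n) − 2| = |-33|/(3(3n)) = 33/(3(3n)).
Since 3n ≥ 3n for n ≥ 1, this is ≤ 33/(3·3n) = (11/3)/n.
So |(6n - 11)/(3n) − 2| < eps whenever n > (11/3)/eps.
Take N = (11/3)/eps. If n > N then |(6n - 11)/(3n) − 2| ≤ (11/3)/n < eps.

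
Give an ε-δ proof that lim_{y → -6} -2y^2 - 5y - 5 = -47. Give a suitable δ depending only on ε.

Let ε > 0. We want δ > 0 such that 0 < |y + 6| < δ implies |(-2y^2 - 5y - 5) + 47| < ε.
(-2y^2 - 5y - 5) + 47 = -2y^2 - 5y + 42 = (y + 6)(-2y + 7).
So |(-2y^2 - 5y - 5) + 47| = |y + 6|·|-2y + 7|.
Require δ ≤ 1. Then |y + 6| < 1 gives |y| < 7, and by the triangle inequality |-2y + 7| ≤ 2·7 + 7 = 21.
Hence |(-2y^2 - 5y - 5) + 47| ≤ 21|y + 6| < ε provided |y + 6| < ε/21.
Choosing δ = min(1, ε/21) ensures both conditions, hence |(-2y^2 - 5y - 5) + 47| < ε.

δ = min(1, ε/21)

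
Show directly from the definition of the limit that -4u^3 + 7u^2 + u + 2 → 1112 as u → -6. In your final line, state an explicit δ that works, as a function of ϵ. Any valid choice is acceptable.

Let ϵ > 0. We want δ > 0 such that 0 < |u + 6| < δ implies |(-4u^3 + 7u^2 + u + 2) − 1112| < ϵ.
(-4u^3 + 7u^2 + u + 2) − 1112 = -4u^3 + 7u^2 + u - 1110 = (u + 6)(-4u^2 + 31u - 185).
So |(-4u^3 + 7u^2 + u + 2) − 1112| = |u + 6|·|-4u^2 + 31u - 185|.
Assume first that |u + 6| < 2, so |u| < 8. Then |-4u^2 + 31u - 185| ≤ 4·8^2 + 31·8 + 185 = 689.
Hence |(-4u^3 + 7u^2 + u + 2) − 1112| ≤ 689|u + 6| < ϵ provided |u + 6| < ϵ/689.
Take δ = min(2, ϵ/689). Then 0 < |u + 6| < δ gives both |u + 6| < 2 and |u + 6| < ϵ/689, so |(-4u^3 + 7u^2 + u + 2) − 1112| < ϵ.

δ = min(2, ϵ/689)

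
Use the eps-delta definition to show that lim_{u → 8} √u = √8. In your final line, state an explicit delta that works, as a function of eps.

Fix eps > 0. We want delta > 0 such that 0 < |u − 8| < delta implies |√u − √8| < eps.
Rationalise: √u − √8 = (u − 8)/(√u + √8), so |√u − √8| = |u − 8|/(√u + √8).
Restrict delta ≤ 8 so that |u − 8| < 8 forces u > 0, and then √u + √8 > √8.
Hence |√u − √8| < |u − 8|/√8, which is < eps once |u − 8| < √8·eps.
Take delta = min(8, √8·eps). If 0 < |u − 8| < delta then u > 0 and |√u − √8| < |u − 8|/√8 < eps.

delta = min(8, √8·eps)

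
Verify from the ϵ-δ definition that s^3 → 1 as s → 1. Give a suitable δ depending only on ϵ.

δ = min(1, ϵ/7)

Suppose ϵ > 0. We seek δ > 0 with 0 < |s − 1| < δ ⇒ |s^3 − 1| < ϵ.
Factor: s^3 − 1 = (s − 1)(s^2 + s + 1), so |s^3 − 1| = |s − 1|·|s^2 + s + 1|.
Restrict δ ≤ 1. Then |s − 1| < 1 gives |s| < 2, so by the triangle inequality |s^2 + s + 1| ≤ 2^2 + 2 + 1 = 7.
Hence |s^3 − 1| ≤ 7|s − 1|, which is < ϵ once |s − 1| < ϵ/7.
Take δ = min(1, ϵ/7). If 0 < |s − 1| < δ then both bounds hold and |s^3 − 1| ≤ 7|s − 1| < 7·(ϵ/7) = ϵ.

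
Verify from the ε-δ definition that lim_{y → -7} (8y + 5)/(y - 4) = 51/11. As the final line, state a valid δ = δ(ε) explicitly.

Suppose ε > 0. We want δ > 0 with 0 < |y + 7| < δ ⇒ |(8y + 5)/(y - 4) − (51/11)| < ε.
Combining over a common denominator, (8y + 5)/(y - 4) − (51/11) = [(8y + 5)·(-11) − (-51)·(y - 4)] / [(-11)·(y - 4)] = -37(y + 7) / ((-11)(y - 4)).
So |(8y + 5)/(y - 4) − (51/11)| = 37|y + 7| / (11·|y − 4|).
Require δ ≤ 11/2, so |y − 4| ≥ |-11| − |y + 7| > 11 − 11/2 = 11/2.
Hence |(8y + 5)/(y - 4) − (51/11)| < 37|y + 7|/(11·(11/2)) = (74/121)|y + 7|, which is < ε once |y + 7| < (121/74)ε.
Take δ = min(11/2, (121/74)ε). Then 0 < |y + 7| < δ forces both bounds, so |(8y + 5)/(y - 4) − (51/11)| < ε.

δ = min(11/2, (121/74)ε)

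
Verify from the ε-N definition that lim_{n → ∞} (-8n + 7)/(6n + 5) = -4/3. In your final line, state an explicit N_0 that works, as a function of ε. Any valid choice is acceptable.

N_0 = (41/18)/ε

Suppose ε > 0. For n ≥ 1, |(-8n + 7)/(6n + 5) + 4/3| = |82|/(6(6n + 5)) = 82/(6(6n + 5)).
Since 6n + 5 ≥ 6n for n ≥ 1, this is ≤ 82/(6·6n) = (41/18)/n.
So |(-8n + 7)/(6n + 5) + 4/3| < ε whenever n > (41/18)/ε.
Take N_0 = (41/18)/ε. If n > N_0 then |(-8n + 7)/(6n + 5) + 4/3| ≤ (41/18)/n < ε.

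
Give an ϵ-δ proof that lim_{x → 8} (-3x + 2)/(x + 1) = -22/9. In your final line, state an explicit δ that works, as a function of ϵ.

δ = min(9/2, (81/10)ϵ)

Fix ϵ > 0. We want δ > 0 with 0 < |x − 8| < δ ⇒ |(-3x + 2)/(x + 1) + 22/9| < ϵ.
Combining over a common denominator, (-3x + 2)/(x + 1) + 22/9 = [(-3x + 2)·9 − (-22)·(x + 1)] / [9·(x + 1)] = -5(x − 8) / (9(x + 1)).
So |(-3x + 2)/(x + 1) + 22/9| = 5|x − 8| / (9·|x + 1|).
Restrict δ ≤ 9/2. Then |x − 8| < 9/2 gives |x + 1| = |(x − 8) + 9| ≥ 9 − 9/2 = 9/2.
Hence |(-3x + 2)/(x + 1) + 22/9| < 5|x − 8|/(9·(9/2)) = (10/81)|x − 8|, which is < ϵ once |x − 8| < (81/10)ϵ.
Take δ = min(9/2, (81/10)ϵ). Then 0 < |x − 8| < δ forces both bounds, so |(-3x + 2)/(x + 1) + 22/9| < ϵ.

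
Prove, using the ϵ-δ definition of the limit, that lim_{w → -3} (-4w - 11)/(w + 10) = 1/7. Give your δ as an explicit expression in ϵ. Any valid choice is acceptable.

Let ϵ > 0 be given. We want δ > 0 with 0 < |w + 3| < δ ⇒ |(-4w - 11)/(w + 10) − (1/7)| < ϵ.
Combining over a common denominator, (-4w - 11)/(w + 10) − (1/7) = [(-4w - 11)·7 − 1·(w + 10)] / [7·(w + 10)] = -29(w + 3) / (7(w + 10)).
So |(-4w - 11)/(w + 10) − (1/7)| = 29|w + 3| / (7·|w + 10|).
Require δ ≤ 7/2, so |w + 10| ≥ |7| − |w + 3| > 7 − 7/2 = 7/2.
Hence |(-4w - 11)/(w + 10) − (1/7)| < 29|w + 3|/(7·(7/2)) = (58/49)|w + 3|, which is < ϵ once |w + 3| < (49/58)ϵ.
Take δ = min(7/2, (49/58)ϵ). Then 0 < |w + 3| < δ forces both bounds, so |(-4w - 11)/(w + 10) − (1/7)| < ϵ.

δ = min(7/2, (49/58)ϵ)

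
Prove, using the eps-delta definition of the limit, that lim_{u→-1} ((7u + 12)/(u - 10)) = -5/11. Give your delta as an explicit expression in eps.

delta = min(11/2, (121/164)eps)

Let eps > 0. We want delta > 0 with 0 < |u + 1| < delta ⇒ |(7u + 12)/(u - 10) + 5/11| < eps.
Combining over a common denominator, (7u + 12)/(u - 10) + 5/11 = [(7u + 12)·(-11) − 5·(u - 10)] / [(-11)·(u - 10)] = -82(u + 1) / ((-11)(u - 10)).
So |(7u + 12)/(u - 10) + 5/11| = 82|u + 1| / (11·|u − 10|).
Require delta ≤ 11/2, so |u − 10| ≥ |-11| − |u + 1| > 11 − 11/2 = 11/2.
Hence |(7u + 12)/(u - 10) + 5/11| < 82|u + 1|/(11·(11/2)) = (164/121)|u + 1|, which is < eps once |u + 1| < (121/164)eps.
Take delta = min(11/2, (121/164)eps). Then 0 < |u + 1| < delta forces both bounds, so |(7u + 12)/(u - 10) + 5/11| < eps.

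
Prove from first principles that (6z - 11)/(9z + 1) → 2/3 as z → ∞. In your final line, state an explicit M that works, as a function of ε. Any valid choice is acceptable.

M = (35/27)/ε

Let ε > 0 be given. We seek M > 0 such that z > M implies |(6z - 11)/(9z + 1) − (2/3)| < ε.
(6z - 11)/(9z + 1) − (2/3) = (9(6z - 11) − 6(9z + 1)) / (9(9z + 1)) = -105/(9(9z + 1)).
For z > 0 we have 9z + 1 > 9z, so |(6z - 11)/(9z + 1) − (2/3)| = 105/(9(9z + 1)) < 105/(9·9z) = (35/27)/z.
Thus |(6z - 11)/(9z + 1) − (2/3)| < ε whenever z > (35/27)/ε.
Take M = (35/27)/ε. If z > M then |(6z - 11)/(9z + 1) − (2/3)| < (35/27)/z < ε.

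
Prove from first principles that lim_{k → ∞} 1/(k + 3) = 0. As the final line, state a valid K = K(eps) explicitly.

K = 1/eps

Let eps > 0 be given. For k ≥ 1, |1/(k + 3) − 0| = 1/(k + 3) ≤ 1/k.
We need 1/k < eps, i.e. k > 1/eps.
Take K = 1/eps. If k > K then |1/(k + 3)| ≤ 1/k < eps.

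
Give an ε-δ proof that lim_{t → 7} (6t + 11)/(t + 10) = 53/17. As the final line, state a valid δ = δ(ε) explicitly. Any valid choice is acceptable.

Fix ε > 0. We want δ > 0 with 0 < |t − 7| < δ ⇒ |(6t + 11)/(t + 10) − (53/17)| < ε.
Combining over a common denominator, (6t + 11)/(t + 10) − (53/17) = [(6t + 11)·17 − 53·(t + 10)] / [17·(t + 10)] = 49(t − 7) / (17(t + 10)).
So |(6t + 11)/(t + 10) − (53/17)| = 49|t − 7| / (17·|t + 10|).
Restrict δ ≤ 17/2. Then |t − 7| < 17/2 gives |t + 10| = |(t − 7) + 17| ≥ 17 − 17/2 = 17/2.
Hence |(6t + 11)/(t + 10) − (53/17)| < 49|t − 7|/(17·(17/2)) = (98/289)|t − 7|, which is < ε once |t − 7| < (289/98)ε.
Take δ = min(17/2, (289/98)ε). Then 0 < |t − 7| < δ forces both bounds, so |(6t + 11)/(t + 10) − (53/17)| < ε.

δ = min(17/2, (289/98)ε)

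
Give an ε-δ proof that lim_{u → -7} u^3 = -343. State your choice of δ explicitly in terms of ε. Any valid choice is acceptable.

Let ε > 0 be given. We seek δ > 0 with 0 < |u + 7| < δ ⇒ |u^3 + 343| < ε.
Factor: u^3 + 343 = (u + 7)(u^2 - 7u + 49), so |u^3 + 343| = |u + 7|·|u^2 - 7u + 49|.
Impose δ ≤ 2 so that |u| < 9; then |u^2 - 7u + 49| ≤ 193.
Hence |u^3 + 343| ≤ 193|u + 7|, which is < ε once |u + 7| < ε/193.
Take δ = min(2, ε/193). If 0 < |u + 7| < δ then both bounds hold and |u^3 + 343| ≤ 193|u + 7| < 193·(ε/193) = ε.

δ = min(2, ε/193)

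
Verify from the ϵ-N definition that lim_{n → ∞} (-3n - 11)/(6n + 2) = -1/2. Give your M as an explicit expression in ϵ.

Let ϵ > 0 be given. For n ≥ 1, |(-3n - 11)/(6n + 2) + 1/2| = |-60|/(6(6n + 2)) = 60/(6(6n + 2)).
Since 6n + 2 ≥ 6n for n ≥ 1, this is ≤ 60/(6·6n) = (5/3)/n.
So |(-3n - 11)/(6n + 2) + 1/2| < ϵ whenever n > (5/3)/ϵ.
Take M = (5/3)/ϵ. If n > M then |(-3n - 11)/(6n + 2) + 1/2| ≤ (5/3)/n < ϵ.

M = (5/3)/ϵ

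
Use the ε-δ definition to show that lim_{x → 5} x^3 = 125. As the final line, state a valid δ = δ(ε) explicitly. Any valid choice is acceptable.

δ = min(1, ε/91)

Fix ε > 0. We seek δ > 0 with 0 < |x − 5| < δ ⇒ |x^3 − 125| < ε.
Factor: x^3 − 125 = (x − 5)(x^2 + 5x + 25), so |x^3 − 125| = |x − 5|·|x^2 + 5x + 25|.
Restrict δ ≤ 1. Then |x − 5| < 1 gives |x| < 6, so by the triangle inequality |x^2 + 5x + 25| ≤ 6^2 + 5·6 + 25 = 91.
Hence |x^3 − 125| ≤ 91|x − 5|, which is < ε once |x − 5| < ε/91.
Take δ = min(1, ε/91). If 0 < |x − 5| < δ then both bounds hold and |x^3 − 125| ≤ 91|x − 5| < 91·(ε/91) = ε.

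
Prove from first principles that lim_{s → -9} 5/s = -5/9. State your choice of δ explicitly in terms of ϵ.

Let ϵ > 0. We seek δ > 0 such that 0 < |s + 9| < δ implies |5/s + 5/9| < ϵ.
|5/s + 5/9| = 5·|-9 − s|/(9·|s|) = 5|s + 9|/(9|s|).
Require δ ≤ 9/2 so that |s| > 9 − 9/2 = 9/2, hence 9|s| > 81/2.
Then |5/s + 5/9| < 5|s + 9|/(81/2), which is < ϵ when |s + 9| < (81/10)ϵ.
Take δ = min(9/2, (81/10)ϵ). Then 0 < |s + 9| < δ gives both |s + 9| < 9/2 and |s + 9| < (81/10)ϵ, so |5/s + 5/9| < ϵ.

δ = min(9/2, (81/10)ϵ)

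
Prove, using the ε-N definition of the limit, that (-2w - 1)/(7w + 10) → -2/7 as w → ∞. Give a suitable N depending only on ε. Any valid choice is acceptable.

N = (13/49)/ε

Suppose ε > 0. We seek N > 0 such that w > N implies |(-2w - 1)/(7w + 10) + 2/7| < ε.
(-2w - 1)/(7w + 10) + 2/7 = (7(-2w - 1) − (-2)(7w + 10)) / (7(7w + 10)) = 13/(7(7w + 10)).
For w > 0 we have 7w + 10 > 7w, so |(-2w - 1)/(7w + 10) + 2/7| = 13/(7(7w + 10)) < 13/(7·7w) = (13/49)/w.
Thus |(-2w - 1)/(7w + 10) + 2/7| < ε whenever w > (13/49)/ε.
Take N = (13/49)/ε. If w > N then |(-2w - 1)/(7w + 10) + 2/7| < (13/49)/w < ε.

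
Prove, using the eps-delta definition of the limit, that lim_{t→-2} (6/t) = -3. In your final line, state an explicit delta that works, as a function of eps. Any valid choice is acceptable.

delta = min(1, (1/3)eps)

Fix eps > 0. We seek delta > 0 such that 0 < |t + 2| < delta implies |6/t + 3| < eps.
|6/t + 3| = 6·|-2 − t|/(2·|t|) = 6|t + 2|/(2|t|).
Restrict delta ≤ 1. Then |t + 2| < 1 gives |t| > 1, so 2|t| > 2.
Then |6/t + 3| < 6|t + 2|/2, which is < eps when |t + 2| < (1/3)eps.
Take delta = min(1, (1/3)eps). Then 0 < |t + 2| < delta gives both |t + 2| < 1 and |t + 2| < (1/3)eps, so |6/t + 3| < eps.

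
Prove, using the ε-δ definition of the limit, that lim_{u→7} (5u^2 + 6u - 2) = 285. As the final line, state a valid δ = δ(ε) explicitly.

δ = min(1, ε/81)

Fix ε > 0. We want δ > 0 such that 0 < |u − 7| < δ implies |(5u^2 + 6u - 2) − 285| < ε.
(5u^2 + 6u - 2) − 285 = 5u^2 + 6u - 287 = (u − 7)(5u + 41).
So |(5u^2 + 6u - 2) − 285| = |u − 7|·|5u + 41|.
Assume first that |u − 7| < 1, so |u| < 8. Then |5u + 41| ≤ 5·8 + 41 = 81.
Hence |(5u^2 + 6u - 2) − 285| ≤ 81|u − 7| < ε provided |u − 7| < ε/81.
Choosing δ = min(1, ε/81) ensures both conditions, hence |(5u^2 + 6u - 2) − 285| < ε.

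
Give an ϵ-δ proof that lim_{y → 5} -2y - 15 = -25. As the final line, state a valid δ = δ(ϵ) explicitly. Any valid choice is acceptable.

δ = ϵ/2

Let ϵ > 0. We need δ > 0 so that 0 < |y − 5| < δ implies |(-2y - 15) + 25| < ϵ.
Since (-2y - 15) + 25 = -2(y − 5), we have |(-2y - 15) + 25| = 2|y − 5|.
So 2|y − 5| < ϵ exactly when |y − 5| < ϵ/2.
Take δ = ϵ/2. If 0 < |y − 5| < δ then |(-2y - 15) + 25| = 2|y − 5| < 2·(ϵ/2) = ϵ.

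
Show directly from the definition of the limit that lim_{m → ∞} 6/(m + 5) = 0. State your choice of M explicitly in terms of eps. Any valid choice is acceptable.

Let eps > 0. For m ≥ 1, |6/(m + 5) − 0| = 6/(m + 5) ≤ 6/m.
We need 6/m < eps, i.e. m > 6/eps.
Take M = 6/eps. If m > M then |6/(m + 5)| ≤ 6/m < eps.

M = 6/eps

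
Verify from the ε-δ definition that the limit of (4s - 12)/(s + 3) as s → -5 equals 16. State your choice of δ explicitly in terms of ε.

δ = min(1, (1/12)ε)

Suppose ε > 0. We want δ > 0 with 0 < |s + 5| < δ ⇒ |(4s - 12)/(s + 3) − 16| < ε.
Combining over a common denominator, (4s - 12)/(s + 3) − 16 = [(4s - 12)·(-2) − (-32)·(s + 3)] / [(-2)·(s + 3)] = 24(s + 5) / ((-2)(s + 3)).
So |(4s - 12)/(s + 3) − 16| = 24|s + 5| / (2·|s + 3|).
Restrict δ ≤ 1. Then |s + 5| < 1 gives |s + 3| = |(s + 5) + (-2)| ≥ 2 − 1 = 1.
Hence |(4s - 12)/(s + 3) − 16| < 24|s + 5|/(2·1) = 12|s + 5|, which is < ε once |s + 5| < (1/12)ε.
Take δ = min(1, (1/12)ε). Then 0 < |s + 5| < δ forces both bounds, so |(4s - 12)/(s + 3) − 16| < ε.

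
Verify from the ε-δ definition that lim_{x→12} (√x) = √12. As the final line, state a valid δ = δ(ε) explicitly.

δ = min(12, √12·ε)

Let ε > 0 be given. We want δ > 0 such that 0 < |x − 12| < δ implies |√x − √12| < ε.
Rationalise: √x − √12 = (x − 12)/(√x + √12), so |√x − √12| = |x − 12|/(√x + √12).
Restrict δ ≤ 12 so that |x − 12| < 12 forces x > 0, and then √x + √12 > √12.
Hence |√x − √12| < |x − 12|/√12, which is < ε once |x − 12| < √12·ε.
Take δ = min(12, √12·ε). If 0 < |x − 12| < δ then x > 0 and |√x − √12| < |x − 12|/√12 < ε.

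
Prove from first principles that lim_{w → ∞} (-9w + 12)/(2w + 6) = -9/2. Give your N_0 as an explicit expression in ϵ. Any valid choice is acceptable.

N_0 = (39/2)/ϵ

Let ϵ > 0 be given. We seek N_0 > 0 such that w > N_0 implies |(-9w + 12)/(2w + 6) + 9/2| < ϵ.
(-9w + 12)/(2w + 6) + 9/2 = (2(-9w + 12) − (-9)(2w + 6)) / (2(2w + 6)) = 78/(2(2w + 6)).
For w > 0 we have 2w + 6 > 2w, so |(-9w + 12)/(2w + 6) + 9/2| = 78/(2(2w + 6)) < 78/(2·2w) = (39/2)/w.
Thus |(-9w + 12)/(2w + 6) + 9/2| < ϵ whenever w > (39/2)/ϵ.
Take N_0 = (39/2)/ϵ. If w > N_0 then |(-9w + 12)/(2w + 6) + 9/2| < (39/2)/w < ϵ.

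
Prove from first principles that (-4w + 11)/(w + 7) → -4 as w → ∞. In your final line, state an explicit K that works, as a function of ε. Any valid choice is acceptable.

Let ε > 0. We seek K > 0 such that w > K implies |(-4w + 11)/(w + 7) + 4| < ε.
(-4w + 11)/(w + 7) + 4 = ((-4w + 11) − (-4)(w + 7)) / ((w + 7)) = 39/((w + 7)).
For w > 0 we have w + 7 > w, so |(-4w + 11)/(w + 7) + 4| = 39/((w + 7)) < 39/(w) = 39/w.
Thus |(-4w + 11)/(w + 7) + 4| < ε whenever w > 39/ε.
Take K = 39/ε. If w > K then |(-4w + 11)/(w + 7) + 4| < 39/w < ε.

K = 39/ε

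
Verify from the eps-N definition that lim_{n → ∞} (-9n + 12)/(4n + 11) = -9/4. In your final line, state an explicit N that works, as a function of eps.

Suppose eps > 0. For n ≥ 1, |(-9n + 12)/(4n + 11) + 9/4| = |147|/(4(4n + 11)) = 147/(4(4n + 11)).
Since 4n + 11 ≥ 4n for n ≥ 1, this is ≤ 147/(4·4n) = (147/16)/n.
So |(-9n + 12)/(4n + 11) + 9/4| < eps whenever n > (147/16)/eps.
Take N = (147/16)/eps. If n > N then |(-9n + 12)/(4n + 11) + 9/4| ≤ (147/16)/n < eps.

N = (147/16)/eps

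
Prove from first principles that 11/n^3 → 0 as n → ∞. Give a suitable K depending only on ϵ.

K = (11/ϵ)^{1/3}

Suppose ϵ > 0. For n ≥ 1, |11/n^3 − 0| = 11/n^3.
11/n^3 < ϵ ⇔ n^3 > 11/ϵ ⇔ n > (11/ϵ)^{1/3}.
Take K = (11/ϵ)^{1/3}. Then n > K implies 11/n^3 < ϵ.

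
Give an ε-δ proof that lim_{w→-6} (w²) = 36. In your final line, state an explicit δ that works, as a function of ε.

δ = min(1, ε/13)

Suppose ε > 0. We seek δ > 0 with 0 < |w + 6| < δ ⇒ |w² − 36| < ε.
Factor: w² − 36 = (w + 6)(w - 6), so |w² − 36| = |w + 6|·|w - 6|.
Impose δ ≤ 1 so that |w| < 7; then |w - 6| ≤ 13.
Hence |w² − 36| ≤ 13|w + 6|, which is < ε once |w + 6| < ε/13.
Take δ = min(1, ε/13). If 0 < |w + 6| < δ then both bounds hold and |w² − 36| ≤ 13|w + 6| < 13·(ε/13) = ε.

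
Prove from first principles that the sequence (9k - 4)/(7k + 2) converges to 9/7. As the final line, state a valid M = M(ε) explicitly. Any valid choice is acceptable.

Suppose ε > 0. For k ≥ 1, |(9k - 4)/(7k + 2) − (9/7)| = |-46|/(7(7k + 2)) = 46/(7(7k + 2)).
Since 7k + 2 ≥ 7k for k ≥ 1, this is ≤ 46/(7·7k) = (46/49)/k.
So |(9k - 4)/(7k + 2) − (9/7)| < ε whenever k > (46/49)/ε.
Take M = (46/49)/ε. If k > M then |(9k - 4)/(7k + 2) − (9/7)| ≤ (46/49)/k < ε.

M = (46/49)/ε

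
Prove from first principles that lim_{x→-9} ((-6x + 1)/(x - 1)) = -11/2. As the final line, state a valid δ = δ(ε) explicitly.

δ = min(5, 10ε)

Suppose ε > 0. We want δ > 0 with 0 < |x + 9| < δ ⇒ |(-6x + 1)/(x - 1) + 11/2| < ε.
Combining over a common denominator, (-6x + 1)/(x - 1) + 11/2 = [(-6x + 1)·(-10) − 55·(x - 1)] / [(-10)·(x - 1)] = 5(x + 9) / ((-10)(x - 1)).
So |(-6x + 1)/(x - 1) + 11/2| = 5|x + 9| / (10·|x − 1|).
Require δ ≤ 5, so |x − 1| ≥ |-10| − |x + 9| > 10 − 5 = 5.
Hence |(-6x + 1)/(x - 1) + 11/2| < 5|x + 9|/(10·5) = (1/10)|x + 9|, which is < ε once |x + 9| < 10ε.
Take δ = min(5, 10ε). Then 0 < |x + 9| < δ forces both bounds, so |(-6x + 1)/(x - 1) + 11/2| < ε.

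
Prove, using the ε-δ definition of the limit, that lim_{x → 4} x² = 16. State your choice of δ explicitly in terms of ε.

δ = min(1, ε/9)

Let ε > 0 be given. We seek δ > 0 with 0 < |x − 4| < δ ⇒ |x² − 16| < ε.
Factor: x² − 16 = (x − 4)(x + 4), so |x² − 16| = |x − 4|·|x + 4|.
Restrict δ ≤ 1. Then |x − 4| < 1 gives |x| < 5, so by the triangle inequality |x + 4| ≤ 5 + 4 = 9.
Hence |x² − 16| ≤ 9|x − 4|, which is < ε once |x − 4| < ε/9.
Take δ = min(1, ε/9). If 0 < |x − 4| < δ then both bounds hold and |x² − 16| ≤ 9|x − 4| < 9·(ε/9) = ε.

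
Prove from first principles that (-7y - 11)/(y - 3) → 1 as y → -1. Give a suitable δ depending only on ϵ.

δ = min(2, (1/4)ϵ)

Let ϵ > 0 be given. We want δ > 0 with 0 < |y + 1| < δ ⇒ |(-7y - 11)/(y - 3) − 1| < ϵ.
Combining over a common denominator, (-7y - 11)/(y - 3) − 1 = [(-7y - 11)·(-4) − (-4)·(y - 3)] / [(-4)·(y - 3)] = 32(y + 1) / ((-4)(y - 3)).
So |(-7y - 11)/(y - 3) − 1| = 32|y + 1| / (4·|y − 3|).
Restrict δ ≤ 2. Then |y + 1| < 2 gives |y − 3| = |(y + 1) + (-4)| ≥ 4 − 2 = 2.
Hence |(-7y - 11)/(y - 3) − 1| < 32|y + 1|/(4·2) = 4|y + 1|, which is < ϵ once |y + 1| < (1/4)ϵ.
Take δ = min(2, (1/4)ϵ). Then 0 < |y + 1| < δ forces both bounds, so |(-7y - 11)/(y - 3) − 1| < ϵ.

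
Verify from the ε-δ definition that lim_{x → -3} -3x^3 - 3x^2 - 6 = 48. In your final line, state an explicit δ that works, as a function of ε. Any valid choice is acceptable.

Let ε > 0. We want δ > 0 such that 0 < |x + 3| < δ implies |(-3x^3 - 3x^2 - 6) − 48| < ε.
(-3x^3 - 3x^2 - 6) − 48 = -3x^3 - 3x^2 - 54 = (x + 3)(-3x^2 + 6x - 18).
So |(-3x^3 - 3x^2 - 6) − 48| = |x + 3|·|-3x^2 + 6x - 18|.
Require δ ≤ 2. Then |x + 3| < 2 gives |x| < 5, and by the triangle inequality |-3x^2 + 6x - 18| ≤ 3·5^2 + 6·5 + 18 = 123.
Hence |(-3x^3 - 3x^2 - 6) − 48| ≤ 123|x + 3| < ε provided |x + 3| < ε/123.
Take δ = min(2, ε/123). Then 0 < |x + 3| < δ gives both |x + 3| < 2 and |x + 3| < ε/123, so |(-3x^3 - 3x^2 - 6) − 48| < ε.

δ = min(2, ε/123)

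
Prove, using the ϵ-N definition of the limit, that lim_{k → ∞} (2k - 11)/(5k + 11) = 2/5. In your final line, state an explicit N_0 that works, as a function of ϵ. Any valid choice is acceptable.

N_0 = (77/25)/ϵ

Suppose ϵ > 0. For k ≥ 1, |(2k - 11)/(5k + 11) − (2/5)| = |-77|/(5(5k + 11)) = 77/(5(5k + 11)).
Since 5k + 11 ≥ 5k for k ≥ 1, this is ≤ 77/(5·5k) = (77/25)/k.
So |(2k - 11)/(5k + 11) − (2/5)| < ϵ whenever k > (77/25)/ϵ.
Take N_0 = (77/25)/ϵ. If k > N_0 then |(2k - 11)/(5k + 11) − (2/5)| ≤ (77/25)/k < ϵ.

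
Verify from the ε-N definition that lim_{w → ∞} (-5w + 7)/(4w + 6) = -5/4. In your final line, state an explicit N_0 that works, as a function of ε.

Let ε > 0. We seek N_0 > 0 such that w > N_0 implies |(-5w + 7)/(4w + 6) + 5/4| < ε.
(-5w + 7)/(4w + 6) + 5/4 = (4(-5w + 7) − (-5)(4w + 6)) / (4(4w + 6)) = 58/(4(4w + 6)).
For w > 0 we have 4w + 6 > 4w, so |(-5w + 7)/(4w + 6) + 5/4| = 58/(4(4w + 6)) < 58/(4·4w) = (29/8)/w.
Thus |(-5w + 7)/(4w + 6) + 5/4| < ε whenever w > (29/8)/ε.
Take N_0 = (29/8)/ε. If w > N_0 then |(-5w + 7)/(4w + 6) + 5/4| < (29/8)/w < ε.

N_0 = (29/8)/ε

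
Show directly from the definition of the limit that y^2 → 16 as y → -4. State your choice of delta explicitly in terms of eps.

delta = min(1, eps/9)

Let eps > 0. We seek delta > 0 with 0 < |y + 4| < delta ⇒ |y^2 − 16| < eps.
Factor: y^2 − 16 = (y + 4)(y - 4), so |y^2 − 16| = |y + 4|·|y - 4|.
Restrict delta ≤ 1. Then |y + 4| < 1 gives |y| < 5, so by the triangle inequality |y - 4| ≤ 5 + 4 = 9.
Hence |y^2 − 16| ≤ 9|y + 4|, which is < eps once |y + 4| < eps/9.
Take delta = min(1, eps/9). If 0 < |y + 4| < delta then both bounds hold and |y^2 − 16| ≤ 9|y + 4| < 9·(eps/9) = eps.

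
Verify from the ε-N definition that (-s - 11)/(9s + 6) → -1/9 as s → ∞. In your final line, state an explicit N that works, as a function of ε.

Suppose ε > 0. We seek N > 0 such that s > N implies |(-s - 11)/(9s + 6) + 1/9| < ε.
(-s - 11)/(9s + 6) + 1/9 = (9(-s - 11) − (-1)(9s + 6)) / (9(9s + 6)) = -93/(9(9s + 6)).
For s > 0 we have 9s + 6 > 9s, so |(-s - 11)/(9s + 6) + 1/9| = 93/(9(9s + 6)) < 93/(9·9s) = (31/27)/s.
Thus |(-s - 11)/(9s + 6) + 1/9| < ε whenever s > (31/27)/ε.
Take N = (31/27)/ε. If s > N then |(-s - 11)/(9s + 6) + 1/9| < (31/27)/s < ε.

N = (31/27)/ε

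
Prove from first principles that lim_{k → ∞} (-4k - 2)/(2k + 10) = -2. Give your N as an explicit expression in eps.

N = 9/eps

Let eps > 0. For k ≥ 1, |(-4k - 2)/(2k + 10) + 2| = |36|/(2(2k + 10)) = 36/(2(2k + 10)).
Since 2k + 10 ≥ 2k for k ≥ 1, this is ≤ 36/(2·2k) = 9/k.
So |(-4k - 2)/(2k + 10) + 2| < eps whenever k > 9/eps.
Take N = 9/eps. If k > N then |(-4k - 2)/(2k + 10) + 2| ≤ 9/k < eps.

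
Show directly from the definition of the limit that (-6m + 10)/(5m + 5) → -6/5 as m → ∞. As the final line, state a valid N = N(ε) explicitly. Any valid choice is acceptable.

N = (16/5)/ε

Let ε > 0 be given. For m ≥ 1, |(-6m + 10)/(5m + 5) + 6/5| = |80|/(5(5m + 5)) = 80/(5(5m + 5)).
Since 5m + 5 ≥ 5m for m ≥ 1, this is ≤ 80/(5·5m) = (16/5)/m.
So |(-6m + 10)/(5m + 5) + 6/5| < ε whenever m > (16/5)/ε.
Take N = (16/5)/ε. If m > N then |(-6m + 10)/(5m + 5) + 6/5| ≤ (16/5)/m < ε.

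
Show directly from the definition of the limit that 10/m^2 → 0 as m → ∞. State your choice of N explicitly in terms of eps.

N = (10/eps)^{1/2}

Fix eps > 0. For m ≥ 1, |10/m^2 − 0| = 10/m^2.
10/m^2 < eps ⇔ m^2 > 10/eps ⇔ m > (10/eps)^{1/2}.
Take N = (10/eps)^{1/2}. Then m > N implies 10/m^2 < eps.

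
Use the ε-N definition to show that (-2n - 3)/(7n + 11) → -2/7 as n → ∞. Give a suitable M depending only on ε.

M = (1/49)/ε

Suppose ε > 0. For n ≥ 1, |(-2n - 3)/(7n + 11) + 2/7| = |1|/(7(7n + 11)) = 1/(7(7n + 11)).
Since 7n + 11 ≥ 7n for n ≥ 1, this is ≤ 1/(7·7n) = (1/49)/n.
So |(-2n - 3)/(7n + 11) + 2/7| < ε whenever n > (1/49)/ε.
Take M = (1/49)/ε. If n > M then |(-2n - 3)/(7n + 11) + 2/7| ≤ (1/49)/n < ε.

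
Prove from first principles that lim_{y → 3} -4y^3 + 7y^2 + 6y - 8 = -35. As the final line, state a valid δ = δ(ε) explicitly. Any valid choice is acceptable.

δ = min(1, ε/93)

Let ε > 0 be given. We want δ > 0 such that 0 < |y − 3| < δ implies |(-4y^3 + 7y^2 + 6y - 8) + 35| < ε.
(-4y^3 + 7y^2 + 6y - 8) + 35 = -4y^3 + 7y^2 + 6y + 27 = (y − 3)(-4y^2 - 5y - 9).
So |(-4y^3 + 7y^2 + 6y - 8) + 35| = |y − 3|·|-4y^2 - 5y - 9|.
Assume first that |y − 3| < 1, so |y| < 4. Then |-4y^2 - 5y - 9| ≤ 4·4^2 + 5·4 + 9 = 93.
Hence |(-4y^3 + 7y^2 + 6y - 8) + 35| ≤ 93|y − 3| < ε provided |y − 3| < ε/93.
Take δ = min(1, ε/93). Then 0 < |y − 3| < δ gives both |y − 3| < 1 and |y − 3| < ε/93, so |(-4y^3 + 7y^2 + 6y - 8) + 35| < ε.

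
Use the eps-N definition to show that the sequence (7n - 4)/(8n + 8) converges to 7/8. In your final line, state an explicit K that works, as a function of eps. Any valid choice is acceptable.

Suppose eps > 0. For n ≥ 1, |(7n - 4)/(8n + 8) − (7/8)| = |-88|/(8(8n + 8)) = 88/(8(8n + 8)).
Since 8n + 8 ≥ 8n for n ≥ 1, this is ≤ 88/(8·8n) = (11/8)/n.
So |(7n - 4)/(8n + 8) − (7/8)| < eps whenever n > (11/8)/eps.
Take K = (11/8)/eps. If n > K then |(7n - 4)/(8n + 8) − (7/8)| ≤ (11/8)/n < eps.

K = (11/8)/eps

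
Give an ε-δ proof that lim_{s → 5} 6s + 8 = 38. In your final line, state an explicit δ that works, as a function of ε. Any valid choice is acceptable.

Let ε > 0 be given. We need δ > 0 so that 0 < |s − 5| < δ implies |(6s + 8) − 38| < ε.
|(6s + 8) − 38| = |6s - 30| = 6|s − 5|.
So 6|s − 5| < ε exactly when |s − 5| < ε/6.
Choosing δ = ε/6 gives |(6s + 8) − 38| = 6|s − 5| < ε whenever |s − 5| < δ.

δ = ε/6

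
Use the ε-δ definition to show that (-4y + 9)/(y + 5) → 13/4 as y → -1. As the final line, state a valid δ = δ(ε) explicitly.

δ = min(2, (8/29)ε)

Let ε > 0. We want δ > 0 with 0 < |y + 1| < δ ⇒ |(-4y + 9)/(y + 5) − (13/4)| < ε.
Combining over a common denominator, (-4y + 9)/(y + 5) − (13/4) = [(-4y + 9)·4 − 13·(y + 5)] / [4·(y + 5)] = -29(y + 1) / (4(y + 5)).
So |(-4y + 9)/(y + 5) − (13/4)| = 29|y + 1| / (4·|y + 5|).
Restrict δ ≤ 2. Then |y + 1| < 2 gives |y + 5| = |(y + 1) + 4| ≥ 4 − 2 = 2.
Hence |(-4y + 9)/(y + 5) − (13/4)| < 29|y + 1|/(4·2) = (29/8)|y + 1|, which is < ε once |y + 1| < (8/29)ε.
Take δ = min(2, (8/29)ε). Then 0 < |y + 1| < δ forces both bounds, so |(-4y + 9)/(y + 5) − (13/4)| < ε.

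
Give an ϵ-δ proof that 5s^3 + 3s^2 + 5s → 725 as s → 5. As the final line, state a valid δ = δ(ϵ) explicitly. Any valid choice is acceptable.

Let ϵ > 0. We want δ > 0 such that 0 < |s − 5| < δ implies |(5s^3 + 3s^2 + 5s) − 725| < ϵ.
(5s^3 + 3s^2 + 5s) − 725 = 5s^3 + 3s^2 + 5s - 725 = (s − 5)(5s^2 + 28s + 145).
So |(5s^3 + 3s^2 + 5s) − 725| = |s − 5|·|5s^2 + 28s + 145|.
Require δ ≤ 1. Then |s − 5| < 1 gives |s| < 6, and by the triangle inequality |5s^2 + 28s + 145| ≤ 5·6^2 + 28·6 + 145 = 493.
Hence |(5s^3 + 3s^2 + 5s) − 725| ≤ 493|s − 5| < ϵ provided |s − 5| < ϵ/493.
Choosing δ = min(1, ϵ/493) ensures both conditions, hence |(5s^3 + 3s^2 + 5s) − 725| < ϵ.

δ = min(1, ϵ/493)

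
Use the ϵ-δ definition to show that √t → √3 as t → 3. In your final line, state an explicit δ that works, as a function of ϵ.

Let ϵ > 0 be given. We want δ > 0 such that 0 < |t − 3| < δ implies |√t − √3| < ϵ.
Multiplying by the conjugate, |√t − √3| = |t − 3|/(√t + √3).
Restrict δ ≤ 3 so that |t − 3| < 3 forces t > 0, and then √t + √3 > √3.
Hence |√t − √3| < |t − 3|/√3, which is < ϵ once |t − 3| < √3·ϵ.
Take δ = min(3, √3·ϵ). If 0 < |t − 3| < δ then t > 0 and |√t − √3| < |t − 3|/√3 < ϵ.

δ = min(3, √3·ϵ)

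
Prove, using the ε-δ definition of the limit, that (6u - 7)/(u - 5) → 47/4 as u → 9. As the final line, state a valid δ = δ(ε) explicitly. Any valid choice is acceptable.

Fix ε > 0. We want δ > 0 with 0 < |u − 9| < δ ⇒ |(6u - 7)/(u - 5) − (47/4)| < ε.
Combining over a common denominator, (6u - 7)/(u - 5) − (47/4) = [(6u - 7)·4 − 47·(u - 5)] / [4·(u - 5)] = -23(u − 9) / (4(u - 5)).
So |(6u - 7)/(u - 5) − (47/4)| = 23|u − 9| / (4·|u − 5|).
Require δ ≤ 2, so |u − 5| ≥ |4| − |u − 9| > 4 − 2 = 2.
Hence |(6u - 7)/(u - 5) − (47/4)| < 23|u − 9|/(4·2) = (23/8)|u − 9|, which is < ε once |u − 9| < (8/23)ε.
Take δ = min(2, (8/23)ε). Then 0 < |u − 9| < δ forces both bounds, so |(6u - 7)/(u - 5) − (47/4)| < ε.

δ = min(2, (8/23)ε)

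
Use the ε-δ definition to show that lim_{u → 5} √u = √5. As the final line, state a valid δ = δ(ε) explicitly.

δ = min(5, √5·ε)

Let ε > 0 be given. We want δ > 0 such that 0 < |u − 5| < δ implies |√u − √5| < ε.
Rationalise: √u − √5 = (u − 5)/(√u + √5), so |√u − √5| = |u − 5|/(√u + √5).
Restrict δ ≤ 5 so that |u − 5| < 5 forces u > 0, and then √u + √5 > √5.
Hence |√u − √5| < |u − 5|/√5, which is < ε once |u − 5| < √5·ε.
Take δ = min(5, √5·ε). If 0 < |u − 5| < δ then u > 0 and |√u − √5| < |u − 5|/√5 < ε.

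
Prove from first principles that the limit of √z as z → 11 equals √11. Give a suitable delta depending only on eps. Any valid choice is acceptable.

delta = min(11, √11·eps)

Fix eps > 0. We want delta > 0 such that 0 < |z − 11| < delta implies |√z − √11| < eps.
Rationalise: √z − √11 = (z − 11)/(√z + √11), so |√z − √11| = |z − 11|/(√z + √11).
Restrict delta ≤ 11 so that |z − 11| < 11 forces z > 0, and then √z + √11 > √11.
Hence |√z − √11| < |z − 11|/√11, which is < eps once |z − 11| < √11·eps.
Take delta = min(11, √11·eps). If 0 < |z − 11| < delta then z > 0 and |√z − √11| < |z − 11|/√11 < eps.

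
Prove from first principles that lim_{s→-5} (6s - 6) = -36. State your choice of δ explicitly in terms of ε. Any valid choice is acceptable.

Suppose ε > 0. We need δ > 0 so that 0 < |s + 5| < δ implies |(6s - 6) + 36| < ε.
Since (6s - 6) + 36 = 6(s + 5), we have |(6s - 6) + 36| = 6|s + 5|.
So 6|s + 5| < ε exactly when |s + 5| < ε/6.
Take δ = ε/6. If 0 < |s + 5| < δ then |(6s - 6) + 36| = 6|s + 5| < 6·(ε/6) = ε.

δ = ε/6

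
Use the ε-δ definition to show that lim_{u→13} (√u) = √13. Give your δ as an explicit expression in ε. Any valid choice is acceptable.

δ = min(13, √13·ε)

Let ε > 0. We want δ > 0 such that 0 < |u − 13| < δ implies |√u − √13| < ε.
Multiplying by the conjugate, |√u − √13| = |u − 13|/(√u + √13).
Restrict δ ≤ 13 so that |u − 13| < 13 forces u > 0, and then √u + √13 > √13.
Hence |√u − √13| < |u − 13|/√13, which is < ε once |u − 13| < √13·ε.
Take δ = min(13, √13·ε). If 0 < |u − 13| < δ then u > 0 and |√u − √13| < |u − 13|/√13 < ε.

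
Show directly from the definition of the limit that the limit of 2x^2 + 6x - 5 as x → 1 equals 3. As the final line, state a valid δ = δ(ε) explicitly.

Fix ε > 0. We want δ > 0 such that 0 < |x − 1| < δ implies |(2x^2 + 6x - 5) − 3| < ε.
(2x^2 + 6x - 5) − 3 = 2x^2 + 6x - 8 = (x − 1)(2x + 8).
So |(2x^2 + 6x - 5) − 3| = |x − 1|·|2x + 8|.
Require δ ≤ 2. Then |x − 1| < 2 gives |x| < 3, and by the triangle inequality |2x + 8| ≤ 2·3 + 8 = 14.
Hence |(2x^2 + 6x - 5) − 3| ≤ 14|x − 1| < ε provided |x − 1| < ε/14.
Choosing δ = min(2, ε/14) ensures both conditions, hence |(2x^2 + 6x - 5) − 3| < ε.

δ = min(2, ε/14)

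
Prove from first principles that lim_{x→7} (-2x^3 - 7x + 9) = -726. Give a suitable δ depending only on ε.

δ = min(1, ε/345)

Fix ε > 0. We want δ > 0 such that 0 < |x − 7| < δ implies |(-2x^3 - 7x + 9) + 726| < ε.
(-2x^3 - 7x + 9) + 726 = -2x^3 - 7x + 735 = (x − 7)(-2x^2 - 14x - 105).
So |(-2x^3 - 7x + 9) + 726| = |x − 7|·|-2x^2 - 14x - 105|.
Assume first that |x − 7| < 1, so |x| < 8. Then |-2x^2 - 14x - 105| ≤ 2·8^2 + 14·8 + 105 = 345.
Hence |(-2x^3 - 7x + 9) + 726| ≤ 345|x − 7| < ε provided |x − 7| < ε/345.
Choosing δ = min(1, ε/345) ensures both conditions, hence |(-2x^3 - 7x + 9) + 726| < ε.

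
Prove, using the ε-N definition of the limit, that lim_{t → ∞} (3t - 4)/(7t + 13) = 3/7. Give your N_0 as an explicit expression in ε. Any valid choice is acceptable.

Suppose ε > 0. We seek N_0 > 0 such that t > N_0 implies |(3t - 4)/(7t + 13) − (3/7)| < ε.
(3t - 4)/(7t + 13) − (3/7) = (7(3t - 4) − 3(7t + 13)) / (7(7t + 13)) = -67/(7(7t + 13)).
For t > 0 we have 7t + 13 > 7t, so |(3t - 4)/(7t + 13) − (3/7)| = 67/(7(7t + 13)) < 67/(7·7t) = (67/49)/t.
Thus |(3t - 4)/(7t + 13) − (3/7)| < ε whenever t > (67/49)/ε.
Take N_0 = (67/49)/ε. If t > N_0 then |(3t - 4)/(7t + 13) − (3/7)| < (67/49)/t < ε.

N_0 = (67/49)/ε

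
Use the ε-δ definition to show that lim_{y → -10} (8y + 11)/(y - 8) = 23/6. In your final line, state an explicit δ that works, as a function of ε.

δ = min(9, (54/25)ε)

Let ε > 0 be given. We want δ > 0 with 0 < |y + 10| < δ ⇒ |(8y + 11)/(y - 8) − (23/6)| < ε.
Combining over a common denominator, (8y + 11)/(y - 8) − (23/6) = [(8y + 11)·(-18) − (-69)·(y - 8)] / [(-18)·(y - 8)] = -75(y + 10) / ((-18)(y - 8)).
So |(8y + 11)/(y - 8) − (23/6)| = 75|y + 10| / (18·|y − 8|).
Require δ ≤ 9, so |y − 8| ≥ |-18| − |y + 10| > 18 − 9 = 9.
Hence |(8y + 11)/(y - 8) − (23/6)| < 75|y + 10|/(18·9) = (25/54)|y + 10|, which is < ε once |y + 10| < (54/25)ε.
Take δ = min(9, (54/25)ε). Then 0 < |y + 10| < δ forces both bounds, so |(8y + 11)/(y - 8) − (23/6)| < ε.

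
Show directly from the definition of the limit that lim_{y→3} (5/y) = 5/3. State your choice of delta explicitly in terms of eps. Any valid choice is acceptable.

Let eps > 0 be given. We seek delta > 0 such that 0 < |y − 3| < delta implies |5/y − (5/3)| < eps.
|5/y − (5/3)| = 5·|3 − y|/(3·|y|) = 5|y − 3|/(3|y|).
Require delta ≤ 3/2 so that |y| > 3 − 3/2 = 3/2, hence 3|y| > 9/2.
Then |5/y − (5/3)| < 5|y − 3|/(9/2), which is < eps when |y − 3| < (9/10)eps.
Take delta = min(3/2, (9/10)eps). Then 0 < |y − 3| < delta gives both |y − 3| < 3/2 and |y − 3| < (9/10)eps, so |5/y − (5/3)| < eps.

delta = min(3/2, (9/10)eps)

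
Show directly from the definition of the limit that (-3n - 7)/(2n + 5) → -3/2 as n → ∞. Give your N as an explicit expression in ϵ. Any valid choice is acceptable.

Suppose ϵ > 0. For n ≥ 1, |(-3n - 7)/(2n + 5) + 3/2| = |1|/(2(2n + 5)) = 1/(2(2n + 5)).
Since 2n + 5 ≥ 2n for n ≥ 1, this is ≤ 1/(2·2n) = (1/4)/n.
So |(-3n - 7)/(2n + 5) + 3/2| < ϵ whenever n > (1/4)/ϵ.
Take N = (1/4)/ϵ. If n > N then |(-3n - 7)/(2n + 5) + 3/2| ≤ (1/4)/n < ϵ.

N = (1/4)/ϵ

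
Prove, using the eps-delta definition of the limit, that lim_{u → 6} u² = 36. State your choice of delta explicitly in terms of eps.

delta = min(2, eps/14)

Fix eps > 0. We seek delta > 0 with 0 < |u − 6| < delta ⇒ |u² − 36| < eps.
Factor: u² − 36 = (u − 6)(u + 6), so |u² − 36| = |u − 6|·|u + 6|.
Restrict delta ≤ 2. Then |u − 6| < 2 gives |u| < 8, so by the triangle inequality |u + 6| ≤ 8 + 6 = 14.
Hence |u² − 36| ≤ 14|u − 6|, which is < eps once |u − 6| < eps/14.
Take delta = min(2, eps/14). If 0 < |u − 6| < delta then both bounds hold and |u² − 36| ≤ 14|u − 6| < 14·(eps/14) = eps.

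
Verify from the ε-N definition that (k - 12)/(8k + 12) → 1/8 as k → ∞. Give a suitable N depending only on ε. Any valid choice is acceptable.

N = (27/16)/ε

Let ε > 0 be given. For k ≥ 1, |(k - 12)/(8k + 12) − (1/8)| = |-108|/(8(8k + 12)) = 108/(8(8k + 12)).
Since 8k + 12 ≥ 8k for k ≥ 1, this is ≤ 108/(8·8k) = (27/16)/k.
So |(k - 12)/(8k + 12) − (1/8)| < ε whenever k > (27/16)/ε.
Take N = (27/16)/ε. If k > N then |(k - 12)/(8k + 12) − (1/8)| ≤ (27/16)/k < ε.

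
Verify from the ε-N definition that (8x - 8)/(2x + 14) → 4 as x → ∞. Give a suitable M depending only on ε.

Let ε > 0. We seek M > 0 such that x > M implies |(8x - 8)/(2x + 14) − 4| < ε.
(8x - 8)/(2x + 14) − 4 = (2(8x - 8) − 8(2x + 14)) / (2(2x + 14)) = -128/(2(2x + 14)).
For x > 0 we have 2x + 14 > 2x, so |(8x - 8)/(2x + 14) − 4| = 128/(2(2x + 14)) < 128/(2·2x) = 32/x.
Thus |(8x - 8)/(2x + 14) − 4| < ε whenever x > 32/ε.
Take M = 32/ε. If x > M then |(8x - 8)/(2x + 14) − 4| < 32/x < ε.

M = 32/ε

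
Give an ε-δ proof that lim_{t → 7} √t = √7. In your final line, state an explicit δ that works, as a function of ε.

Fix ε > 0. We want δ > 0 such that 0 < |t − 7| < δ implies |√t − √7| < ε.
Multiplying by the conjugate, |√t − √7| = |t − 7|/(√t + √7).
Restrict δ ≤ 7 so that |t − 7| < 7 forces t > 0, and then √t + √7 > √7.
Hence |√t − √7| < |t − 7|/√7, which is < ε once |t − 7| < √7·ε.
Take δ = min(7, √7·ε). If 0 < |t − 7| < δ then t > 0 and |√t − √7| < |t − 7|/√7 < ε.

δ = min(7, √7·ε)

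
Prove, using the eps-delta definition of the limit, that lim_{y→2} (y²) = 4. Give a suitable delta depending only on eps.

Let eps > 0. We seek delta > 0 with 0 < |y − 2| < delta ⇒ |y² − 4| < eps.
Factor: y² − 4 = (y − 2)(y + 2), so |y² − 4| = |y − 2|·|y + 2|.
Impose delta ≤ 2 so that |y| < 4; then |y + 2| ≤ 6.
Hence |y² − 4| ≤ 6|y − 2|, which is < eps once |y − 2| < eps/6.
Take delta = min(2, eps/6). If 0 < |y − 2| < delta then both bounds hold and |y² − 4| ≤ 6|y − 2| < 6·(eps/6) = eps.

delta = min(2, eps/6)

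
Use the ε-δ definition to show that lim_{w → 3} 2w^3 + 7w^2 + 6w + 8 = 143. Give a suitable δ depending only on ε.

δ = min(2, ε/160)

Let ε > 0. We want δ > 0 such that 0 < |w − 3| < δ implies |(2w^3 + 7w^2 + 6w + 8) − 143| < ε.
(2w^3 + 7w^2 + 6w + 8) − 143 = 2w^3 + 7w^2 + 6w - 135 = (w − 3)(2w^2 + 13w + 45).
So |(2w^3 + 7w^2 + 6w + 8) − 143| = |w − 3|·|2w^2 + 13w + 45|.
Assume first that |w − 3| < 2, so |w| < 5. Then |2w^2 + 13w + 45| ≤ 2·5^2 + 13·5 + 45 = 160.
Hence |(2w^3 + 7w^2 + 6w + 8) − 143| ≤ 160|w − 3| < ε provided |w − 3| < ε/160.
Choosing δ = min(2, ε/160) ensures both conditions, hence |(2w^3 + 7w^2 + 6w + 8) − 143| < ε.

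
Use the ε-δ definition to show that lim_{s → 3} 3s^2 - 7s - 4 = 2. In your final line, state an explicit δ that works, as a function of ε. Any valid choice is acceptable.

Fix ε > 0. We want δ > 0 such that 0 < |s − 3| < δ implies |(3s^2 - 7s - 4) − 2| < ε.
(3s^2 - 7s - 4) − 2 = 3s^2 - 7s - 6 = (s − 3)(3s + 2).
So |(3s^2 - 7s - 4) − 2| = |s − 3|·|3s + 2|.
Require δ ≤ 1. Then |s − 3| < 1 gives |s| < 4, and by the triangle inequality |3s + 2| ≤ 3·4 + 2 = 14.
Hence |(3s^2 - 7s - 4) − 2| ≤ 14|s − 3| < ε provided |s − 3| < ε/14.
Take δ = min(1, ε/14). Then 0 < |s − 3| < δ gives both |s − 3| < 1 and |s − 3| < ε/14, so |(3s^2 - 7s - 4) − 2| < ε.

δ = min(1, ε/14)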